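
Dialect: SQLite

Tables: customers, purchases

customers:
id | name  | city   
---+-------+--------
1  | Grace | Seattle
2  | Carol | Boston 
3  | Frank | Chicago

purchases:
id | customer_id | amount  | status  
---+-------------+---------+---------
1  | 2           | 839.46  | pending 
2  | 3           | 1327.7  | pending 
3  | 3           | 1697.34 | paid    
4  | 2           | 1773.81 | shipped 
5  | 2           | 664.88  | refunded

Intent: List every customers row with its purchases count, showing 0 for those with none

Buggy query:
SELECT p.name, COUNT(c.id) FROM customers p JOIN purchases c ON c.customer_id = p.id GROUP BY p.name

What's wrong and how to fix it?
Bug: INNER JOIN drops customers rows that have no matching purchases rows

Fix: Use LEFT JOIN so parents without children still appear (COUNT(c.id) gives 0)

Corrected query:
SELECT p.name, COUNT(c.id) FROM customers p LEFT JOIN purchases c ON c.customer_id = p.id GROUP BY p.name

Result:
name  | COUNT(c.id)
------+------------
Carol | 3          
Frank | 2          
Grace | 0          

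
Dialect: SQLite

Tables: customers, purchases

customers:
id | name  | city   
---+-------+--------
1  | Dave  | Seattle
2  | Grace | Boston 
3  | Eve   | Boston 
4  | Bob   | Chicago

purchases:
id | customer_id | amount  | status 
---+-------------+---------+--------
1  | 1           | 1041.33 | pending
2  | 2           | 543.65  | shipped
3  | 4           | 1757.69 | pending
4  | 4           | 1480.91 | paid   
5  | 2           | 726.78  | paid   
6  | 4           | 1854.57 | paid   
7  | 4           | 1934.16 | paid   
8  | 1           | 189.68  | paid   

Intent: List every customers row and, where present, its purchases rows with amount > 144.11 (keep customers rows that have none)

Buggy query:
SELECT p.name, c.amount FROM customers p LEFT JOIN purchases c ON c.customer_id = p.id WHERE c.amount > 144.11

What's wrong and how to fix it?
Bug: Filtering c.amount in WHERE discards the NULL rows produced by LEFT JOIN, turning it into an inner join

Fix: Move the right-table condition into the ON clause so unmatched parents are kept

Corrected query:
SELECT p.name, c.amount FROM customers p LEFT JOIN purchases c ON c.customer_id = p.id AND c.amount > 144.11

Result:
name  | amount 
------+--------
Dave  | 189.68 
Dave  | 1041.33
Grace | 543.65 
Grace | 726.78 
Eve   | NULL   
Bob   | 1480.91
Bob   | 1757.69
Bob   | 1854.57
Bob   | 1934.16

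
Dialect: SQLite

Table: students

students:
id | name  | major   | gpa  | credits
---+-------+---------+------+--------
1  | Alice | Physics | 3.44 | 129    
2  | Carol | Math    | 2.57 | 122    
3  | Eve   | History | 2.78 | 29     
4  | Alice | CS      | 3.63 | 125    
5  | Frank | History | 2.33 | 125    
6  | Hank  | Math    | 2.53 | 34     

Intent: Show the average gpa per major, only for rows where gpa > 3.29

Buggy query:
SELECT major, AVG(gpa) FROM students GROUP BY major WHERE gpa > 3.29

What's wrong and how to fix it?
Bug: WHERE cannot follow GROUP BY

Fix: Move the WHERE clause before GROUP BY

Corrected query:
SELECT major, AVG(gpa) FROM students WHERE gpa > 3.29 GROUP BY major

Result:
major   | AVG(gpa)
--------+---------
CS      | 3.63    
Physics | 3.44    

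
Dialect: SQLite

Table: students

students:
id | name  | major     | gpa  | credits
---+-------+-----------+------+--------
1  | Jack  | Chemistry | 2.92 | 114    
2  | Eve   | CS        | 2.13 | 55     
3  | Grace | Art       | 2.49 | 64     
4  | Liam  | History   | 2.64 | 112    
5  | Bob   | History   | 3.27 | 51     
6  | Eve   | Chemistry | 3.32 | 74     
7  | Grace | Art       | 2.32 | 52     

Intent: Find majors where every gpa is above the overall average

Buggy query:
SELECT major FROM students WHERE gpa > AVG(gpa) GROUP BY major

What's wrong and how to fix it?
Bug: AVG() is an aggregate; it can't sit directly in WHERE

Fix: Use a subquery for AVG and a HAVING MIN(...) filter so the condition holds for every row in the group

Corrected query:
SELECT major FROM students GROUP BY major HAVING MIN(gpa) > (SELECT AVG(gpa) FROM students)

Result:
major    
---------
Chemistry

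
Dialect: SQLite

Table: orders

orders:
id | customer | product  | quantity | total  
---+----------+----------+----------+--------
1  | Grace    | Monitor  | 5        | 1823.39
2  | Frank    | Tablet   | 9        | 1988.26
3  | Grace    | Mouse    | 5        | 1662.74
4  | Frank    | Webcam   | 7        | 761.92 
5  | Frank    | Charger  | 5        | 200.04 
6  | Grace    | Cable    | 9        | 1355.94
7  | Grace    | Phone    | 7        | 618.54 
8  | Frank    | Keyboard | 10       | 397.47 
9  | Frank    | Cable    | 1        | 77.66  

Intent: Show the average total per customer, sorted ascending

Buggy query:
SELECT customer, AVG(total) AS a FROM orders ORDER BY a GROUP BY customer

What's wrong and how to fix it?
Bug: GROUP BY must precede ORDER BY

Fix: Move ORDER BY to the end, after GROUP BY

Corrected query:
SELECT customer, AVG(total) AS a FROM orders GROUP BY customer ORDER BY a

Result:
customer | a        
---------+----------
Frank    | 685.07   
Grace    | 1365.1525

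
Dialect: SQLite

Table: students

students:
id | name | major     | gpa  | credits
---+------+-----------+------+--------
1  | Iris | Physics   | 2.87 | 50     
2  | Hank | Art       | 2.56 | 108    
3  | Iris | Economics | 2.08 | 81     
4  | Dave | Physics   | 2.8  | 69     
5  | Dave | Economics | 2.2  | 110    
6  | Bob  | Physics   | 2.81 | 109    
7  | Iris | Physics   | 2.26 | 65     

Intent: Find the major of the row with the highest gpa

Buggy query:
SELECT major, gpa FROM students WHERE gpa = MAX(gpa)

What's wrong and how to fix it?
Bug: WHERE is evaluated per row; an aggregate over the whole table isn't defined there

Fix: Use a subquery: WHERE gpa = (SELECT MAX(gpa) FROM students)

Corrected query:
SELECT major, gpa FROM students WHERE gpa = (SELECT MAX(gpa) FROM students)

Result:
major   | gpa 
--------+-----
Physics | 2.87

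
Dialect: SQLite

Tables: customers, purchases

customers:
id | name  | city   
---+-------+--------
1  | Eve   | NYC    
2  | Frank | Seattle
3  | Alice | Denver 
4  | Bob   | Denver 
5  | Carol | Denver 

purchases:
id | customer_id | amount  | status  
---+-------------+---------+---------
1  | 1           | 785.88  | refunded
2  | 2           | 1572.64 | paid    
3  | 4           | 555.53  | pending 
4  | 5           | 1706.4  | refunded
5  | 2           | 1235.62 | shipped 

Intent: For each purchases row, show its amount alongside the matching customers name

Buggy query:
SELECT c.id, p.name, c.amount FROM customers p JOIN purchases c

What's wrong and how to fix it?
Bug: JOIN with no ON clause produces a cartesian product; every purchases row pairs with every customers row

Fix: Add ON c.customer_id = p.id to the JOIN

Corrected query:
SELECT c.id, p.name, c.amount FROM customers p JOIN purchases c ON c.customer_id = p.id

Result:
id | name  | amount 
---+-------+--------
1  | Eve   | 785.88 
2  | Frank | 1572.64
3  | Bob   | 555.53 
4  | Carol | 1706.4 
5  | Frank | 1235.62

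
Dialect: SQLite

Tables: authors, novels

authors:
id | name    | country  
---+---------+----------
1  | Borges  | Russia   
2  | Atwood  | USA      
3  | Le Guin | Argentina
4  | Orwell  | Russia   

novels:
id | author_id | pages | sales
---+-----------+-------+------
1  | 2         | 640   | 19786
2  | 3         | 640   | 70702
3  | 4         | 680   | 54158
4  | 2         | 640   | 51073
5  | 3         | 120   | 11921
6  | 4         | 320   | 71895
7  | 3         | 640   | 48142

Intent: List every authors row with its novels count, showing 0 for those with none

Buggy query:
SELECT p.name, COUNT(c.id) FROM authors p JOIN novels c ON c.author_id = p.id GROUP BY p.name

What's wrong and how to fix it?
Bug: INNER JOIN drops authors rows that have no matching novels rows

Fix: Switch to LEFT JOIN to retain unmatched parent rows

Corrected query:
SELECT p.name, COUNT(c.id) FROM authors p LEFT JOIN novels c ON c.author_id = p.id GROUP BY p.name

Result:
name    | COUNT(c.id)
--------+------------
Atwood  | 2          
Borges  | 0          
Le Guin | 3          
Orwell  | 2          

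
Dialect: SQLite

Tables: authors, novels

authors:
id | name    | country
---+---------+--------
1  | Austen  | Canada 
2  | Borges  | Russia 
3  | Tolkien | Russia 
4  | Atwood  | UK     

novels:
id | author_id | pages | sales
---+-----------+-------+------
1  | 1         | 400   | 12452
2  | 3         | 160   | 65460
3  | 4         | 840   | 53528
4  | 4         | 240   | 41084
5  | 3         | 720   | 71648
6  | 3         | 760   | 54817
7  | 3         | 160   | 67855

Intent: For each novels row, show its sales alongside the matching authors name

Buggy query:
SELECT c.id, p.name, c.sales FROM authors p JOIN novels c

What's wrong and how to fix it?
Bug: JOIN with no ON clause produces a cartesian product; every novels row pairs with every authors row

Fix: Specify the join condition linking the foreign key to the parent id

Corrected query:
SELECT c.id, p.name, c.sales FROM authors p JOIN novels c ON c.author_id = p.id

Result:
id | name    | sales
---+---------+------
1  | Austen  | 12452
2  | Tolkien | 65460
3  | Atwood  | 53528
4  | Atwood  | 41084
5  | Tolkien | 71648
6  | Tolkien | 54817
7  | Tolkien | 67855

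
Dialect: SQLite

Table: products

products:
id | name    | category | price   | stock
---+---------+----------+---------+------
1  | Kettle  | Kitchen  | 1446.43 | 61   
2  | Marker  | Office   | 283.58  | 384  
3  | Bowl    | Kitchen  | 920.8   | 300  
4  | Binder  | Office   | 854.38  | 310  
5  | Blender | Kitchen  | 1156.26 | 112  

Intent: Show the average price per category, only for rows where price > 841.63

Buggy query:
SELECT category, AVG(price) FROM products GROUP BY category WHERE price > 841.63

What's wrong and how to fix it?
Bug: WHERE cannot follow GROUP BY

Fix: Place WHERE between FROM and GROUP BY

Corrected query:
SELECT category, AVG(price) FROM products WHERE price > 841.63 GROUP BY category

Result:
category | AVG(price) 
---------+------------
Kitchen  | 1174.496667
Office   | 854.38     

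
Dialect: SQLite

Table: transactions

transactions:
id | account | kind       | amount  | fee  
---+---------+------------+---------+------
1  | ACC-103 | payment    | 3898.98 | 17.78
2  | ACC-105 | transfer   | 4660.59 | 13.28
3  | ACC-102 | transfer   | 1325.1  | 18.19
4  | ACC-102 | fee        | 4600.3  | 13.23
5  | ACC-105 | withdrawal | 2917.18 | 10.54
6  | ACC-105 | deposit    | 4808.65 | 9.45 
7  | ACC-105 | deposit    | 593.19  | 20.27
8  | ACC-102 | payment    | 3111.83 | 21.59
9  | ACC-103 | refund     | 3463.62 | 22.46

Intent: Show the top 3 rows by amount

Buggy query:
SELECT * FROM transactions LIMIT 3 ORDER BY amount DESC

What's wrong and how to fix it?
Bug: ORDER BY cannot follow LIMIT; LIMIT is the final clause

Fix: Sort with ORDER BY, then apply LIMIT

Corrected query:
SELECT * FROM transactions ORDER BY amount DESC LIMIT 3

Result:
id | account | kind     | amount  | fee  
---+---------+----------+---------+------
6  | ACC-105 | deposit  | 4808.65 | 9.45 
2  | ACC-105 | transfer | 4660.59 | 13.28
4  | ACC-102 | fee      | 4600.3  | 13.23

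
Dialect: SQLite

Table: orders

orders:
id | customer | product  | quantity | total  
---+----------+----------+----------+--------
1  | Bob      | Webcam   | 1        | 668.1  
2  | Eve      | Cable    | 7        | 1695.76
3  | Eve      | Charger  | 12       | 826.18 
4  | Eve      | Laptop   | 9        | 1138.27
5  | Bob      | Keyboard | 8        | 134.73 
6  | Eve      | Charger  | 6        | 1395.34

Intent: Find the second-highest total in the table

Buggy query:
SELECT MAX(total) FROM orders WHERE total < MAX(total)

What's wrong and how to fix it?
Bug: The inner MAX is an aggregate inside WHERE, which is not allowed

Fix: Put the inner MAX in a scalar subquery

Corrected query:
SELECT MAX(total) FROM orders WHERE total < (SELECT MAX(total) FROM orders)

Result:
MAX(total)
----------
1395.34   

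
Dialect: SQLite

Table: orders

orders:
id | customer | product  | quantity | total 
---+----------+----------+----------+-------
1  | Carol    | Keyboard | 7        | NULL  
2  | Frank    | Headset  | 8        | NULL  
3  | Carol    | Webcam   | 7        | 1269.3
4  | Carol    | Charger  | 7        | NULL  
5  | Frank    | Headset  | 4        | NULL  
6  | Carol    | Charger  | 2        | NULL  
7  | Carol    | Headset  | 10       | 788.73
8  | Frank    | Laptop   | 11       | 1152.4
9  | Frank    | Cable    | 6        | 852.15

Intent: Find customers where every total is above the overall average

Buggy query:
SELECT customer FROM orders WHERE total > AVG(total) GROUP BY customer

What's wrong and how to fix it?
Bug: WHERE evaluates per row before aggregation, so AVG() is unavailable

Fix: Use a subquery for AVG and a HAVING MIN(...) filter so the condition holds for every row in the group

Corrected query:
SELECT customer FROM orders GROUP BY customer HAVING MIN(total) > (SELECT AVG(total) FROM orders)

Result:
(no rows)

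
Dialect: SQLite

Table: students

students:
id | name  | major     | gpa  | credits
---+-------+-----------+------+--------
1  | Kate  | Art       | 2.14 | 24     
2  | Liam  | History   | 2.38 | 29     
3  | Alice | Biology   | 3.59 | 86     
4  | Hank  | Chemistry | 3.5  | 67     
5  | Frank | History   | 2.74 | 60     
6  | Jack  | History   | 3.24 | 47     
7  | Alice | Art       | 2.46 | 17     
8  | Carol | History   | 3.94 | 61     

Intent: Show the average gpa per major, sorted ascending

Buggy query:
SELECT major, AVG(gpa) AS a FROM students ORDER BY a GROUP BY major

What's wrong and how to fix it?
Bug: ORDER BY appears before GROUP BY; SQL clause order requires GROUP BY first

Fix: Move ORDER BY to the end, after GROUP BY

Corrected query:
SELECT major, AVG(gpa) AS a FROM students GROUP BY major ORDER BY a

Result:
major     | a    
----------+------
Art       | 2.3  
History   | 3.075
Chemistry | 3.5  
Biology   | 3.59 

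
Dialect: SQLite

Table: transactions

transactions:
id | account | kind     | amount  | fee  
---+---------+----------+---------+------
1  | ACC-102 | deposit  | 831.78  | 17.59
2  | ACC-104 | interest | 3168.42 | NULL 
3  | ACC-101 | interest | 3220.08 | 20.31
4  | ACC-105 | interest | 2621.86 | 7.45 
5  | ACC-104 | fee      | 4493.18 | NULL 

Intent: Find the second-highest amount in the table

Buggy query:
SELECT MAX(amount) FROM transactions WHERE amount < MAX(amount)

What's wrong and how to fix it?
Bug: The inner MAX is an aggregate inside WHERE, which is not allowed

Fix: Compute the overall MAX in a subquery, then take MAX of rows below it

Corrected query:
SELECT MAX(amount) FROM transactions WHERE amount < (SELECT MAX(amount) FROM transactions)

Result:
MAX(amount)
-----------
3220.08    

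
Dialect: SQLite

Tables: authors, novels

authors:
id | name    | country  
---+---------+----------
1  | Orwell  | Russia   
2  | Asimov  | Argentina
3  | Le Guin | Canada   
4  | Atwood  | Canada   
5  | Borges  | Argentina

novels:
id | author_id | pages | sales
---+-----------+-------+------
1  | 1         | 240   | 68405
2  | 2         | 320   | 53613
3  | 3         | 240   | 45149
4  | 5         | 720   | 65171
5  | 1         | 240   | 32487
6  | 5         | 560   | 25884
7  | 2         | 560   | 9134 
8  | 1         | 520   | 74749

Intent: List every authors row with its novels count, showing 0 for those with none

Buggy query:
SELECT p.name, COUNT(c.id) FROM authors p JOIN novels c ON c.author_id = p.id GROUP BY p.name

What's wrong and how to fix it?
Bug: INNER JOIN drops authors rows that have no matching novels rows

Fix: Switch to LEFT JOIN to retain unmatched parent rows

Corrected query:
SELECT p.name, COUNT(c.id) FROM authors p LEFT JOIN novels c ON c.author_id = p.id GROUP BY p.name

Result:
name    | COUNT(c.id)
--------+------------
Asimov  | 2          
Atwood  | 0          
Borges  | 2          
Le Guin | 1          
Orwell  | 3          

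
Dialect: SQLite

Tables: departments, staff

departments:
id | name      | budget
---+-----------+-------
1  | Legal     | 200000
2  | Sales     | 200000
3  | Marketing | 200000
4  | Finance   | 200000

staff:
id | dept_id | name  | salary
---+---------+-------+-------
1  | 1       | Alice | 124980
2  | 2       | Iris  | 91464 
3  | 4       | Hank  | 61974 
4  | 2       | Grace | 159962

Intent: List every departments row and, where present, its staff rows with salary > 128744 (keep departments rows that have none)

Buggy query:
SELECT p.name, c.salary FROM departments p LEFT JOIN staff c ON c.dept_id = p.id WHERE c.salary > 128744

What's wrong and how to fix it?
Bug: A WHERE condition on the right-hand table after LEFT JOIN drops unmatched parents

Fix: Move the right-table condition into the ON clause so unmatched parents are kept

Corrected query:
SELECT p.name, c.salary FROM departments p LEFT JOIN staff c ON c.dept_id = p.id AND c.salary > 128744

Result:
name      | salary
----------+-------
Legal     | NULL  
Sales     | 159962
Marketing | NULL  
Finance   | NULL  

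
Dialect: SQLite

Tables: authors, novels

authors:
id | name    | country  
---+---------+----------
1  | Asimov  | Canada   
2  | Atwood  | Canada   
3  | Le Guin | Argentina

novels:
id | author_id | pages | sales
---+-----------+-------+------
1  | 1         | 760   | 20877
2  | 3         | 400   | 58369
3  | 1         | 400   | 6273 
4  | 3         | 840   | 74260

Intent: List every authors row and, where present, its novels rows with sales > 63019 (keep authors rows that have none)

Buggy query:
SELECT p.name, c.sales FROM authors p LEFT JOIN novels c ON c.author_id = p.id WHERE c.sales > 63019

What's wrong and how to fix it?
Bug: A WHERE condition on the right-hand table after LEFT JOIN drops unmatched parents

Fix: Put 'c.sales > 63019' in the JOIN's ON clause instead of WHERE

Corrected query:
SELECT p.name, c.sales FROM authors p LEFT JOIN novels c ON c.author_id = p.id AND c.sales > 63019

Result:
name    | sales
--------+------
Asimov  | NULL 
Atwood  | NULL 
Le Guin | 74260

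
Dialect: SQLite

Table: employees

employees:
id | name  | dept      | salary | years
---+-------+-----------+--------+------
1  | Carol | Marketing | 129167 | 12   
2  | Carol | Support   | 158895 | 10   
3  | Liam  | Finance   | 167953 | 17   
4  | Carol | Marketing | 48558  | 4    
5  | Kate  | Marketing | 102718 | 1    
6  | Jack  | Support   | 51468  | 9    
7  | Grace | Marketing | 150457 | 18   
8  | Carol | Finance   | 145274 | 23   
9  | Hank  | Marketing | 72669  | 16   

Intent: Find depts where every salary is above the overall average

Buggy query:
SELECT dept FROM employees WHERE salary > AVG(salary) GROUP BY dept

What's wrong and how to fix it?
Bug: AVG() is an aggregate; it can't sit directly in WHERE

Fix: Compute the overall average in a scalar subquery and compare each group's MIN against it in HAVING

Corrected query:
SELECT dept FROM employees GROUP BY dept HAVING MIN(salary) > (SELECT AVG(salary) FROM employees)

Result:
dept   
-------
Finance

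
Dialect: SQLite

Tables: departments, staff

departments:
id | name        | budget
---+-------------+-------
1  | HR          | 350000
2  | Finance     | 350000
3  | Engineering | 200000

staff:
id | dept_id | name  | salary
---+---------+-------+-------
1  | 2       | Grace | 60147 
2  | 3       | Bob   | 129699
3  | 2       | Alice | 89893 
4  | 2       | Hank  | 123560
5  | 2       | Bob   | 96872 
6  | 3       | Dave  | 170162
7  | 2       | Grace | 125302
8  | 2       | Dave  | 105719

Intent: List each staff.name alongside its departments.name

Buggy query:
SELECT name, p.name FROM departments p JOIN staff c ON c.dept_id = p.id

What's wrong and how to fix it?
Bug: Both tables have a 'name' column; the unqualified reference is ambiguous

Fix: Qualify the column with its table alias (c.name)

Corrected query:
SELECT c.name, p.name FROM departments p JOIN staff c ON c.dept_id = p.id

Result:
name  | name       
------+------------
Grace | Finance    
Bob   | Engineering
Alice | Finance    
Hank  | Finance    
Bob   | Finance    
Dave  | Engineering
Grace | Finance    
Dave  | Finance    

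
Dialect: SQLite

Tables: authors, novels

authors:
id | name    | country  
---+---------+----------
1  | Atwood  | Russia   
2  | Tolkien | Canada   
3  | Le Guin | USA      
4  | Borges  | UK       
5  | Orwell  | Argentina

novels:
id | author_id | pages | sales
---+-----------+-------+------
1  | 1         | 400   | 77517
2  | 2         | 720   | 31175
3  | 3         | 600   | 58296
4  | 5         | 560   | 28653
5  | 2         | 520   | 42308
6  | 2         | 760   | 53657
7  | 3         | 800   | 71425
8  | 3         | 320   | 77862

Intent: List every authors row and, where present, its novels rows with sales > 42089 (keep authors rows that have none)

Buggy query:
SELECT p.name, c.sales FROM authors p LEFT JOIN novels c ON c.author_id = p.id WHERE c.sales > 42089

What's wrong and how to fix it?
Bug: A WHERE condition on the right-hand table after LEFT JOIN drops unmatched parents

Fix: Put 'c.sales > 42089' in the JOIN's ON clause instead of WHERE

Corrected query:
SELECT p.name, c.sales FROM authors p LEFT JOIN novels c ON c.author_id = p.id AND c.sales > 42089

Result:
name    | sales
--------+------
Atwood  | 77517
Tolkien | 42308
Tolkien | 53657
Le Guin | 58296
Le Guin | 71425
Le Guin | 77862
Borges  | NULL 
Orwell  | NULL 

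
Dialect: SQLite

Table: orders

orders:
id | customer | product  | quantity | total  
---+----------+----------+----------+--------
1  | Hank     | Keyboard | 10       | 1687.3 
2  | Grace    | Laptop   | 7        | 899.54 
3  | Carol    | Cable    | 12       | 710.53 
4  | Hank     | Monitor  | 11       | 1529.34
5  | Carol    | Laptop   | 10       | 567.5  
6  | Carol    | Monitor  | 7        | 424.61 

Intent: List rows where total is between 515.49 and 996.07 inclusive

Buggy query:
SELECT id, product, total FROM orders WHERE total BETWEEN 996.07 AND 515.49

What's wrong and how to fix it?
Bug: BETWEEN expects the lower bound first; with 996.07 AND 515.49 the range is empty

Fix: Write BETWEEN 515.49 AND 996.07

Corrected query:
SELECT id, product, total FROM orders WHERE total BETWEEN 515.49 AND 996.07

Result:
id | product | total 
---+---------+-------
2  | Laptop  | 899.54
3  | Cable   | 710.53
5  | Laptop  | 567.5 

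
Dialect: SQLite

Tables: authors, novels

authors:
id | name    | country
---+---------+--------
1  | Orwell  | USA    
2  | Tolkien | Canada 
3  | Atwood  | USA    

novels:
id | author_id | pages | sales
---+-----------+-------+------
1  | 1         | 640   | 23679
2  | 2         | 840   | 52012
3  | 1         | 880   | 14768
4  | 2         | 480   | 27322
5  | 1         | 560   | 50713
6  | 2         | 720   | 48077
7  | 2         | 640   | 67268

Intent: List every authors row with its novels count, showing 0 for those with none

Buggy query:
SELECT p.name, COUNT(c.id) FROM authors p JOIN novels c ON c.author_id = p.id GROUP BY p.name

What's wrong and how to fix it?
Bug: An inner join excludes parents with zero children

Fix: Switch to LEFT JOIN to retain unmatched parent rows

Corrected query:
SELECT p.name, COUNT(c.id) FROM authors p LEFT JOIN novels c ON c.author_id = p.id GROUP BY p.name

Result:
name    | COUNT(c.id)
--------+------------
Atwood  | 0          
Orwell  | 3          
Tolkien | 4          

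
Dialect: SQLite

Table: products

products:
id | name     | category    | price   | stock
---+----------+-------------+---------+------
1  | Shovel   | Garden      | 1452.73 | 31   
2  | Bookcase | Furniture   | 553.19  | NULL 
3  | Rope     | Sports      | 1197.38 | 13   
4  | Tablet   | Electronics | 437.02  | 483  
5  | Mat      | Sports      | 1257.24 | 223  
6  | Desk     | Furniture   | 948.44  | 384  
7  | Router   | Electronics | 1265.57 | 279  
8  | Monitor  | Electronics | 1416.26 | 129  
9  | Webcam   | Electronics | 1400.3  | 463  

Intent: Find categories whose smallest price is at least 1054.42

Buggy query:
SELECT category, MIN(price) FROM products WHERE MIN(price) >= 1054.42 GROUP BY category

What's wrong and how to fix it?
Bug: Aggregates like MIN are computed per group after WHERE runs

Fix: Replace WHERE with HAVING after the GROUP BY

Corrected query:
SELECT category, MIN(price) FROM products GROUP BY category HAVING MIN(price) >= 1054.42

Result:
category | MIN(price)
---------+-----------
Garden   | 1452.73   
Sports   | 1197.38   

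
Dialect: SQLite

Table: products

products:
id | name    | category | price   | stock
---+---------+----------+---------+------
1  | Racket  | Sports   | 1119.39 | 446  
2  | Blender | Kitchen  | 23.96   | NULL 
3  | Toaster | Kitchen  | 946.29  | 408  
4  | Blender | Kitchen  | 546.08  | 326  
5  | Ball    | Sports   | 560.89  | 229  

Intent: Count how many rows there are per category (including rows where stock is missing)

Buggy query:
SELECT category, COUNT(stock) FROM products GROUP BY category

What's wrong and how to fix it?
Bug: COUNT(stock) skips NULLs, so groups with missing stock are undercounted

Fix: Use COUNT(*) to count all rows regardless of NULL

Corrected query:
SELECT category, COUNT(*) FROM products GROUP BY category

Result:
category | COUNT(*)
---------+---------
Kitchen  | 3       
Sports   | 2       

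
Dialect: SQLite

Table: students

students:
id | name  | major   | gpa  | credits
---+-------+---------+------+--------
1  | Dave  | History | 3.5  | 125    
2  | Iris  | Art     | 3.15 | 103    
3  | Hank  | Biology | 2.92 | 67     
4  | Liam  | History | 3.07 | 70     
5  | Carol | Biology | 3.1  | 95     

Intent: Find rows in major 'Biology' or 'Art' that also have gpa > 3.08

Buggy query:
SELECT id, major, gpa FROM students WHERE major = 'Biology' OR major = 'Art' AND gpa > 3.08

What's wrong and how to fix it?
Bug: AND binds tighter than OR, so this parses as major = 'Biology' OR (major = 'Art' AND gpa > 3.08)

Fix: Add parentheses around the OR so the AND applies to both alternatives

Corrected query:
SELECT id, major, gpa FROM students WHERE (major = 'Biology' OR major = 'Art') AND gpa > 3.08

Result:
id | major   | gpa 
---+---------+-----
2  | Art     | 3.15
5  | Biology | 3.1 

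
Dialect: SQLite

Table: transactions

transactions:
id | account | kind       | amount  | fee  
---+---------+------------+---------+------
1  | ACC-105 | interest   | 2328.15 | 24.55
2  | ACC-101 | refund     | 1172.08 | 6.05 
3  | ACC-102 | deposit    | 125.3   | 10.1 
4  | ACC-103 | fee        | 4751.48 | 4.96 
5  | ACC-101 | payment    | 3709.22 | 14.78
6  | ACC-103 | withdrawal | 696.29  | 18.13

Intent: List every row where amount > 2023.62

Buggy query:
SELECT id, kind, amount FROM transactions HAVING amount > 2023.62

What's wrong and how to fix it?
Bug: This is a non-aggregate query (no GROUP BY, no aggregates), so in SQLite the HAVING clause is invalid here; a row-level condition belongs in WHERE

Fix: Replace HAVING with WHERE since the condition applies to individual rows

Corrected query:
SELECT id, kind, amount FROM transactions WHERE amount > 2023.62

Result:
id | kind     | amount 
---+----------+--------
1  | interest | 2328.15
4  | fee      | 4751.48
5  | payment  | 3709.22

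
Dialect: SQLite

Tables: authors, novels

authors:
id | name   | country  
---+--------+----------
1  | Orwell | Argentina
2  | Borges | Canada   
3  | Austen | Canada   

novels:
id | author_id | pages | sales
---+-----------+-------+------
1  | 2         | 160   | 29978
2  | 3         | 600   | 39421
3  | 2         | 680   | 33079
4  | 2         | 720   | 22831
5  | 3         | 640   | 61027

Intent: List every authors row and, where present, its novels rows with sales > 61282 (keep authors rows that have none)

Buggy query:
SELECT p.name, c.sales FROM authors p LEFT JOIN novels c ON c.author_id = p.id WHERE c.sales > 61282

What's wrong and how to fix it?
Bug: Filtering c.sales in WHERE discards the NULL rows produced by LEFT JOIN, turning it into an inner join

Fix: Move the right-table condition into the ON clause so unmatched parents are kept

Corrected query:
SELECT p.name, c.sales FROM authors p LEFT JOIN novels c ON c.author_id = p.id AND c.sales > 61282

Result:
name   | sales
-------+------
Orwell | NULL 
Borges | NULL 
Austen | NULL 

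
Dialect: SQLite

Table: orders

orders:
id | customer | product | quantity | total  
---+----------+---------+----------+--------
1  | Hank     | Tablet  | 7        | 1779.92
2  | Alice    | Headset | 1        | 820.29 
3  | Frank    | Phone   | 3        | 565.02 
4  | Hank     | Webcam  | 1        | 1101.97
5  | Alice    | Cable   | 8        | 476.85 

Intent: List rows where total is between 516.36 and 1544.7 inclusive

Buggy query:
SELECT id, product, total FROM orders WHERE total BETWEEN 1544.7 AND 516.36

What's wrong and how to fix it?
Bug: BETWEEN expects the lower bound first; with 1544.7 AND 516.36 the range is empty

Fix: Write BETWEEN 516.36 AND 1544.7

Corrected query:
SELECT id, product, total FROM orders WHERE total BETWEEN 516.36 AND 1544.7

Result:
id | product | total  
---+---------+--------
2  | Headset | 820.29 
3  | Phone   | 565.02 
4  | Webcam  | 1101.97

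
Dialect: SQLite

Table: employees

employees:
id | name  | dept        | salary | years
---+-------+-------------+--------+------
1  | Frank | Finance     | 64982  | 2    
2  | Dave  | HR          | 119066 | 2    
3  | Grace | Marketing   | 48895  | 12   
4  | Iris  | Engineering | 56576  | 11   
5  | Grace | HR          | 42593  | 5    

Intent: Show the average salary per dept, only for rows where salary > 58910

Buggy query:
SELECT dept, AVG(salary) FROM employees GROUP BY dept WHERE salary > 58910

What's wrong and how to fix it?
Bug: WHERE cannot follow GROUP BY

Fix: Move the WHERE clause before GROUP BY

Corrected query:
SELECT dept, AVG(salary) FROM employees WHERE salary > 58910 GROUP BY dept

Result:
dept    | AVG(salary)
--------+------------
Finance | 64982      
HR      | 119066     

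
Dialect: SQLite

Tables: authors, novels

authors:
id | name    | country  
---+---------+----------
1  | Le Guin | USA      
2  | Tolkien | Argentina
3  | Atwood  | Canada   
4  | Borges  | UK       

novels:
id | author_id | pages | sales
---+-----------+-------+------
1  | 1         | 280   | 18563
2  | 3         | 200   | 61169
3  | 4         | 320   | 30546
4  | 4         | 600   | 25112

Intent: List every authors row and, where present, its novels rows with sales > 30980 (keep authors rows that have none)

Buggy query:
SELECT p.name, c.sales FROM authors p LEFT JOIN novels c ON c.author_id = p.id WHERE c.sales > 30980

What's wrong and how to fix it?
Bug: Filtering c.sales in WHERE discards the NULL rows produced by LEFT JOIN, turning it into an inner join

Fix: Put 'c.sales > 30980' in the JOIN's ON clause instead of WHERE

Corrected query:
SELECT p.name, c.sales FROM authors p LEFT JOIN novels c ON c.author_id = p.id AND c.sales > 30980

Result:
name    | sales
--------+------
Le Guin | NULL 
Tolkien | NULL 
Atwood  | 61169
Borges  | NULL 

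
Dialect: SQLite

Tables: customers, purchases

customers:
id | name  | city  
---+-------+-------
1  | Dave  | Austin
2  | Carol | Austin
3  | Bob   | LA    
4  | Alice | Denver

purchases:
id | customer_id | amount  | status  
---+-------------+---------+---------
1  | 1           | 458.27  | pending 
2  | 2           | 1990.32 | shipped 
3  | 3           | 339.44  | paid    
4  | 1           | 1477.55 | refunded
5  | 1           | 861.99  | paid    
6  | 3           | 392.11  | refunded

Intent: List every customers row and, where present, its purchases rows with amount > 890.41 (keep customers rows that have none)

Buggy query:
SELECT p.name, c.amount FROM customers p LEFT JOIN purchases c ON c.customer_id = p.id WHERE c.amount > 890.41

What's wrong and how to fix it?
Bug: A WHERE condition on the right-hand table after LEFT JOIN drops unmatched parents

Fix: Put 'c.amount > 890.41' in the JOIN's ON clause instead of WHERE

Corrected query:
SELECT p.name, c.amount FROM customers p LEFT JOIN purchases c ON c.customer_id = p.id AND c.amount > 890.41

Result:
name  | amount 
------+--------
Dave  | 1477.55
Carol | 1990.32
Bob   | NULL   
Alice | NULL   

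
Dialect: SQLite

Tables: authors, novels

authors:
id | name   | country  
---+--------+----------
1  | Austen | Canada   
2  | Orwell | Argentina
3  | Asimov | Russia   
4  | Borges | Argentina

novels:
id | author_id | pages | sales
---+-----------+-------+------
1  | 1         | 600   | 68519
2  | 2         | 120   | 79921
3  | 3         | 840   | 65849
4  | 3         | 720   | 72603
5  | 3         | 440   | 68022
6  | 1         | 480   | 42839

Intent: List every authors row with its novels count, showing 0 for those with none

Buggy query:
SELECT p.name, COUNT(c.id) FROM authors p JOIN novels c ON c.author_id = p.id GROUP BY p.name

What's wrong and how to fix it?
Bug: An inner join excludes parents with zero children

Fix: Use LEFT JOIN so parents without children still appear (COUNT(c.id) gives 0)

Corrected query:
SELECT p.name, COUNT(c.id) FROM authors p LEFT JOIN novels c ON c.author_id = p.id GROUP BY p.name

Result:
name   | COUNT(c.id)
-------+------------
Asimov | 3          
Austen | 2          
Borges | 0          
Orwell | 1          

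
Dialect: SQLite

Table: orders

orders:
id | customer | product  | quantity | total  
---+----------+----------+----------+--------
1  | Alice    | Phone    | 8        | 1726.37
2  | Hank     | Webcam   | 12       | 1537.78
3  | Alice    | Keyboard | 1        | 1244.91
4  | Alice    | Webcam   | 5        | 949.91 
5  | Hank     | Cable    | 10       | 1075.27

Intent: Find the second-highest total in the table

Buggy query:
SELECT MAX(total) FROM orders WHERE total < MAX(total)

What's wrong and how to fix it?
Bug: MAX(total) on the right of the comparison is an aggregate-in-WHERE error

Fix: Compute the overall MAX in a subquery, then take MAX of rows below it

Corrected query:
SELECT MAX(total) FROM orders WHERE total < (SELECT MAX(total) FROM orders)

Result:
MAX(total)
----------
1537.78   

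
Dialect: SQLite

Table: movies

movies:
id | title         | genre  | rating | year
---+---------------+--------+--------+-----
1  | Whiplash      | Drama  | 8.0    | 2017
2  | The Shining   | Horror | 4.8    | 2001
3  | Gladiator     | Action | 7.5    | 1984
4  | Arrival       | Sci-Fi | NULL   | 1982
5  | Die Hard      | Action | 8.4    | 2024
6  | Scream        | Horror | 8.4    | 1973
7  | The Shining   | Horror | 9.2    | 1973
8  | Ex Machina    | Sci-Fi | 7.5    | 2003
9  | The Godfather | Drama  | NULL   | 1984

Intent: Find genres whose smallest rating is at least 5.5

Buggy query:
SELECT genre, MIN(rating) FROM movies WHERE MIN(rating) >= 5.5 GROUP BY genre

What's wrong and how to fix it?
Bug: MIN() in WHERE is a misuse of aggregate

Fix: Use HAVING for the per-group MIN condition

Corrected query:
SELECT genre, MIN(rating) FROM movies GROUP BY genre HAVING MIN(rating) >= 5.5

Result:
genre  | MIN(rating)
-------+------------
Action | 7.5        
Drama  | 8          
Sci-Fi | 7.5        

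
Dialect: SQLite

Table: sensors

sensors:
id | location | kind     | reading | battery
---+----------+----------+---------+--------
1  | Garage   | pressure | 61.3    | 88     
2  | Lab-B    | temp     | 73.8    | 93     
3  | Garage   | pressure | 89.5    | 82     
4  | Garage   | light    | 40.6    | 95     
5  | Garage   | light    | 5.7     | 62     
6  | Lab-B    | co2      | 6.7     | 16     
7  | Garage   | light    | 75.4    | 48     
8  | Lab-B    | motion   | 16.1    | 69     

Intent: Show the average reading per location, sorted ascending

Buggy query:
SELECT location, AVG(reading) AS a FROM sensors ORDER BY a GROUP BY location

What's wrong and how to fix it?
Bug: ORDER BY appears before GROUP BY; SQL clause order requires GROUP BY first

Fix: Reorder: SELECT … FROM … GROUP BY … ORDER BY …

Corrected query:
SELECT location, AVG(reading) AS a FROM sensors GROUP BY location ORDER BY a

Result:
location | a   
---------+-----
Lab-B    | 32.2
Garage   | 54.5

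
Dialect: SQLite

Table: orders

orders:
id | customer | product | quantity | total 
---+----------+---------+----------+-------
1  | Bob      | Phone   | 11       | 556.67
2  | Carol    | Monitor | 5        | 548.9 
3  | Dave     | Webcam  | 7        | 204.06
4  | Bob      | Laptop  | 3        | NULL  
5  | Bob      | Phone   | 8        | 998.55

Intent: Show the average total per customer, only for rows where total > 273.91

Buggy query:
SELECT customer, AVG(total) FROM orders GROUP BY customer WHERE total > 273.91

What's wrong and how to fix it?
Bug: WHERE cannot follow GROUP BY

Fix: Move the WHERE clause before GROUP BY

Corrected query:
SELECT customer, AVG(total) FROM orders WHERE total > 273.91 GROUP BY customer

Result:
customer | AVG(total)
---------+-----------
Bob      | 777.61    
Carol    | 548.9     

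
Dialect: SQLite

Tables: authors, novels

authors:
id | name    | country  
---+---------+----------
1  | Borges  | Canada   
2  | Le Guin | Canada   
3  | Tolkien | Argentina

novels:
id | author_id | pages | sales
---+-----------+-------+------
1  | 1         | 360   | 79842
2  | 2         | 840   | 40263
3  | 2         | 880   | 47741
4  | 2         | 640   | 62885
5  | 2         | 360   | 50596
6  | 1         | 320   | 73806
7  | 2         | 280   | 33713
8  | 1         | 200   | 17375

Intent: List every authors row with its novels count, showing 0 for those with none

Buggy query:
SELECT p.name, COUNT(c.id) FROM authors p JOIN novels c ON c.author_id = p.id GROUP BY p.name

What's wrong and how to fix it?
Bug: An inner join excludes parents with zero children

Fix: Switch to LEFT JOIN to retain unmatched parent rows

Corrected query:
SELECT p.name, COUNT(c.id) FROM authors p LEFT JOIN novels c ON c.author_id = p.id GROUP BY p.name

Result:
name    | COUNT(c.id)
--------+------------
Borges  | 3          
Le Guin | 5          
Tolkien | 0          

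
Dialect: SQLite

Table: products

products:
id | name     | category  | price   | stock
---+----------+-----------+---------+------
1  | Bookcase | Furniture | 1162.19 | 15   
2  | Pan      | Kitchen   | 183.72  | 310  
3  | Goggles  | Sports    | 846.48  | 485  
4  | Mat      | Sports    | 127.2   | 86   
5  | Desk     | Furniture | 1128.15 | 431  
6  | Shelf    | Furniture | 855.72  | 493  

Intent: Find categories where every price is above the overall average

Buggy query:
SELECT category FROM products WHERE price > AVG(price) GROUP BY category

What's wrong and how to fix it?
Bug: AVG() is an aggregate; it can't sit directly in WHERE

Fix: Use a subquery for AVG and a HAVING MIN(...) filter so the condition holds for every row in the group

Corrected query:
SELECT category FROM products GROUP BY category HAVING MIN(price) > (SELECT AVG(price) FROM products)

Result:
category 
---------
Furniture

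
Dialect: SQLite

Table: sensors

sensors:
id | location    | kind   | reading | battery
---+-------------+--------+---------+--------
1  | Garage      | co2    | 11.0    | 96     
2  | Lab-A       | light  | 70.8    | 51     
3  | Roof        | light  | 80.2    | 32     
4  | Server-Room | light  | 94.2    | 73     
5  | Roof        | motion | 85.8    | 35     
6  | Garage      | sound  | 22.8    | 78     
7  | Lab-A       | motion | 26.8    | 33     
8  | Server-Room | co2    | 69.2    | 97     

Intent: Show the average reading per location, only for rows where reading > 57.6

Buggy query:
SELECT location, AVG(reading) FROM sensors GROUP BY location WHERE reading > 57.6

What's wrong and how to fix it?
Bug: WHERE cannot follow GROUP BY

Fix: Place WHERE between FROM and GROUP BY

Corrected query:
SELECT location, AVG(reading) FROM sensors WHERE reading > 57.6 GROUP BY location

Result:
location    | AVG(reading)
------------+-------------
Lab-A       | 70.8        
Roof        | 83          
Server-Room | 81.7        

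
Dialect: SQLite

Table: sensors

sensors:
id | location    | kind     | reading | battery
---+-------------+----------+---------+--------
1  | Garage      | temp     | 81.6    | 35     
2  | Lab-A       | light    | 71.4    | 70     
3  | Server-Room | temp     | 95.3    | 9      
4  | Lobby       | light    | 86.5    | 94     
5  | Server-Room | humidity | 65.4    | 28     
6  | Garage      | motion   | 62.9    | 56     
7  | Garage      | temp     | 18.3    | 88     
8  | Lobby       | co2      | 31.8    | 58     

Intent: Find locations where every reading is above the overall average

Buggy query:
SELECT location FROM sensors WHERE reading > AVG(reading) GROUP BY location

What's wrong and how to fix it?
Bug: WHERE evaluates per row before aggregation, so AVG() is unavailable

Fix: Compute the overall average in a scalar subquery and compare each group's MIN against it in HAVING

Corrected query:
SELECT location FROM sensors GROUP BY location HAVING MIN(reading) > (SELECT AVG(reading) FROM sensors)

Result:
location   
-----------
Lab-A      
Server-Room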